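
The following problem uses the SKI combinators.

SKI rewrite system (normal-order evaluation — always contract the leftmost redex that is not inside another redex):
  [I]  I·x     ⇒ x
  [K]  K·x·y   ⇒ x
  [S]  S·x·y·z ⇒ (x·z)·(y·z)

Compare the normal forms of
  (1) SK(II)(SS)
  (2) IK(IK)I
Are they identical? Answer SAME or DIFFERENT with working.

Answer: DIFFERENT — A ⇓ SS, B ⇓ K

Derivation:
Term A:
  start: SK(II)(SS)
  →1  K(SS)(II(SS))
  →2  SS

Term B:
  start: IK(IK)I
  →1  K(IK)I
  →2  IK
  →3  K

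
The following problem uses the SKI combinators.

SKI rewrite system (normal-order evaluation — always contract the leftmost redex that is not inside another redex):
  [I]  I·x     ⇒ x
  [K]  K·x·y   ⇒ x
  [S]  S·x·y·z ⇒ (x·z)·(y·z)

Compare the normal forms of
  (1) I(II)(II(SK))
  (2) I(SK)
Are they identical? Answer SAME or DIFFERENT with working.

Answer: SAME — A ⇓ SK, B ⇓ SK

Working:
Term A:
  start: I(II)(II(SK))
  →1  II(II(SK))
  →2  I(II(SK))
  →3  II(SK)
  →4  I(SK)
  →5  SK

Term B:
  start: I(SK)
  →1  SK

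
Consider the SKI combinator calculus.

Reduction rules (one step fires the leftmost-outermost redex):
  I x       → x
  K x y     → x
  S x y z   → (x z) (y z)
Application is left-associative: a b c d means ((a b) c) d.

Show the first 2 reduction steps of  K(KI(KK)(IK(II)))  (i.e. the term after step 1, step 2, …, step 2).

Answer: after 2 steps: K(IK(II))

Derivation:
  start: K(KI(KK)(IK(II)))
  step 1: K(I(IK(II)))
  step 2: K(IK(II))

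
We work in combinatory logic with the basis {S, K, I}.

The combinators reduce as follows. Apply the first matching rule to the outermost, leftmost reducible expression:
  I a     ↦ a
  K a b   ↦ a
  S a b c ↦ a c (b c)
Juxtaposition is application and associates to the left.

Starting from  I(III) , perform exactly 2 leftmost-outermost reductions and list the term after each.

  start: I(III)
  →1  III
  →2  II

Answer: after 2 steps: II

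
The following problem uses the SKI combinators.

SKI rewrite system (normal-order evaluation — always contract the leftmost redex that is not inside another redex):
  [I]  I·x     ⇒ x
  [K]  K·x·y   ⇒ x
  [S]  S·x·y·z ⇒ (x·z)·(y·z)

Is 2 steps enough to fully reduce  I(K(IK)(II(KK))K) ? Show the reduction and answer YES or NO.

  start: I(K(IK)(II(KK))K)
  [1] K(IK)(II(KK))K
  [2] IKK

Answer: NO — after 2 steps the term is IKK, not yet normal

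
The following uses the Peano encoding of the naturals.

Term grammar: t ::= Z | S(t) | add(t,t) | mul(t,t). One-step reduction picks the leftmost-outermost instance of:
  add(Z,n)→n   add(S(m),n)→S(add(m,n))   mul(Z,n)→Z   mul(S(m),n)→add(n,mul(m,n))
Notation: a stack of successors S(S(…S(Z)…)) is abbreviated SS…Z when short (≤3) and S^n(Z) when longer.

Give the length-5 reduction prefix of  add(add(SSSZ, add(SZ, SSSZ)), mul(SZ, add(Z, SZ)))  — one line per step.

Answer: after 5 steps: S(S(add(S(add(Z, add(SZ, SSSZ))), mul(SZ, add(Z, SZ)))))

Reduction:
  start: add(add(SSSZ, add(SZ, SSSZ)), mul(SZ, add(Z, SZ)))
  [1] add(S(add(SSZ, add(SZ, SSSZ))), mul(SZ, add(Z, SZ)))
  [2] S(add(add(SSZ, add(SZ, SSSZ)), mul(SZ, add(Z, SZ))))
  [3] S(add(S(add(SZ, add(SZ, SSSZ))), mul(SZ, add(Z, SZ))))
  [4] S(S(add(add(SZ, add(SZ, SSSZ)), mul(SZ, add(Z, SZ)))))
  [5] S(S(add(S(add(Z, add(SZ, SSSZ))), mul(SZ, add(Z, SZ)))))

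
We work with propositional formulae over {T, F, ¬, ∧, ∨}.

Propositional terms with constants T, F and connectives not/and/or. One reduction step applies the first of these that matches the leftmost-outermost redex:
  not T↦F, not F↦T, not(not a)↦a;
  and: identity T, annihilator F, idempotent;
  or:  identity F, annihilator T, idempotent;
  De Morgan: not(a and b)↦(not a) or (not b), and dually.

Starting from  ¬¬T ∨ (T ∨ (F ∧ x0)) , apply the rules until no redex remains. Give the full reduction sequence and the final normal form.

  start: ¬¬T ∨ (T ∨ (F ∧ x0))
  step 1: T ∨ (T ∨ (F ∧ x0))
  step 2: T

Answer: normal form = T  (in 2 steps)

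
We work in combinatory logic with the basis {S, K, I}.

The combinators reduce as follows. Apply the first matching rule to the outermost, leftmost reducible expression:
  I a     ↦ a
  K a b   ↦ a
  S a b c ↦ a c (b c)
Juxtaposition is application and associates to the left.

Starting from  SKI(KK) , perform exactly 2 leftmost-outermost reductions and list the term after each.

  start: SKI(KK)
  [1] K(KK)(I(KK))
  [2] KK

Answer: after 2 steps: KK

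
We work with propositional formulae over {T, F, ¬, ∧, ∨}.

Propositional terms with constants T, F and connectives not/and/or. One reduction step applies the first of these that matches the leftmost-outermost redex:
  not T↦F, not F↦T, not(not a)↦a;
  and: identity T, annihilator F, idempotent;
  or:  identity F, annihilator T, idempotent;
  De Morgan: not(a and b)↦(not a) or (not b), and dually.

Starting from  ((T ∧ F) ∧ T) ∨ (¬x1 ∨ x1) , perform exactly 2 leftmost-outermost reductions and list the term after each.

  start: ((T ∧ F) ∧ T) ∨ (¬x1 ∨ x1)
  →1  (T ∧ F) ∨ (¬x1 ∨ x1)
  →2  F ∨ (¬x1 ∨ x1)

Answer: after 2 steps: F ∨ (¬x1 ∨ x1)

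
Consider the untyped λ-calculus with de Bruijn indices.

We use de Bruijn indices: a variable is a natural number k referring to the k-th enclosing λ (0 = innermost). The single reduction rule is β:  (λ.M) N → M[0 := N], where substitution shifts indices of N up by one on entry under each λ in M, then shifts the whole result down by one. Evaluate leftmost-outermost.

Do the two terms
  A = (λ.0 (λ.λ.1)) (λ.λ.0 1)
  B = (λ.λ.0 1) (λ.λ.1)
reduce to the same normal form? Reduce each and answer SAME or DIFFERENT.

Term A:
  start: (λ.0 (λ.λ.1)) (λ.λ.0 1)
  step 1: (λ.λ.0 1) (λ.λ.1)
  step 2: λ.0 (λ.λ.1)

Term B:
  start: (λ.λ.0 1) (λ.λ.1)
  step 1: λ.0 (λ.λ.1)

Answer: SAME — A ⇓ λ.0 (λ.λ.1), B ⇓ λ.0 (λ.λ.1)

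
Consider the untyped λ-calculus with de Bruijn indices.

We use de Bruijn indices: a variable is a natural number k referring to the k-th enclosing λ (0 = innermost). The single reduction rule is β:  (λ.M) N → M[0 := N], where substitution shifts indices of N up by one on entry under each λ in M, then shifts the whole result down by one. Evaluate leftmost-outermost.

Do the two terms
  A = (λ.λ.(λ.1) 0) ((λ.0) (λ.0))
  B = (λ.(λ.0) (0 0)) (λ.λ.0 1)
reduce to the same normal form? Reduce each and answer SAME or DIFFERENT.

Term A:
  start: (λ.λ.(λ.1) 0) ((λ.0) (λ.0))
  [1] λ.(λ.1) 0
  [2] λ.0

Term B:
  start: (λ.(λ.0) (0 0)) (λ.λ.0 1)
  [1] (λ.0) ((λ.λ.0 1) (λ.λ.0 1))
  [2] (λ.λ.0 1) (λ.λ.0 1)
  [3] λ.0 (λ.λ.0 1)

Answer: DIFFERENT — A ⇓ λ.0, B ⇓ λ.0 (λ.λ.0 1)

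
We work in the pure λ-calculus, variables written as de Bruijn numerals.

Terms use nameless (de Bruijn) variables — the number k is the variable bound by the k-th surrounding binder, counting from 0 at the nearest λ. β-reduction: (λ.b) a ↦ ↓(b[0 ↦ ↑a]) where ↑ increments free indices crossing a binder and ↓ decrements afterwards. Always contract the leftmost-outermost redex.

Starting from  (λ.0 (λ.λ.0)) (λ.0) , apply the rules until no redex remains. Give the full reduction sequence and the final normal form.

  start: (λ.0 (λ.λ.0)) (λ.0)
  step 1: (λ.0) (λ.λ.0)
  step 2: λ.λ.0

Answer: normal form = λ.λ.0  (in 2 steps)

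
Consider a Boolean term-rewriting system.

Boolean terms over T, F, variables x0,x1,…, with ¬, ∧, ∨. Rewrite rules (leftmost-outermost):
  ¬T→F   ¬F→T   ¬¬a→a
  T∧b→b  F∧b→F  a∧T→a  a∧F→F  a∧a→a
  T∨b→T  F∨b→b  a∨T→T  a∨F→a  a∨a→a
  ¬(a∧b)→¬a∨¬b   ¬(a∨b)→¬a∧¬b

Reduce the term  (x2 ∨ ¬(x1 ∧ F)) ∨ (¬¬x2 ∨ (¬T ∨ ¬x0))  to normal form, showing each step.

  start: (x2 ∨ ¬(x1 ∧ F)) ∨ (¬¬x2 ∨ (¬T ∨ ¬x0))
  step 1: (x2 ∨ (¬x1 ∨ ¬F)) ∨ (¬¬x2 ∨ (¬T ∨ ¬x0))
  step 2: (x2 ∨ (¬x1 ∨ T)) ∨ (¬¬x2 ∨ (¬T ∨ ¬x0))
  step 3: (x2 ∨ T) ∨ (¬¬x2 ∨ (¬T ∨ ¬x0))
  step 4: T ∨ (¬¬x2 ∨ (¬T ∨ ¬x0))
  step 5: T

Answer: normal form = T  (in 5 steps)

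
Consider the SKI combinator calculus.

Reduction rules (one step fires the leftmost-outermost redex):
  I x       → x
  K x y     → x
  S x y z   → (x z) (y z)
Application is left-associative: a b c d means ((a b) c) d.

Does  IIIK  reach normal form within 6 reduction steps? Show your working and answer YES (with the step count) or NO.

  start: IIIK
  step 1: IIK
  step 2: IK
  step 3: K

Answer: YES — reaches normal form K in 3 ≤ 6 steps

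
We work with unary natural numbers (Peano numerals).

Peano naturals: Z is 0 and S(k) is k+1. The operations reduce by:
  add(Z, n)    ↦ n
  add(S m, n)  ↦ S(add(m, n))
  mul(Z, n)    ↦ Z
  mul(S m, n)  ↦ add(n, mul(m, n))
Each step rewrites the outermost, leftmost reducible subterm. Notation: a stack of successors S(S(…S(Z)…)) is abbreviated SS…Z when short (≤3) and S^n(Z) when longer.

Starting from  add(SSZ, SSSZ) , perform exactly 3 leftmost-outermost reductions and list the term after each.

Answer: after 3 steps: S^5(Z)

Derivation:
  start: add(SSZ, SSSZ)
  step 1: S(add(SZ, SSSZ))
  step 2: S(S(add(Z, SSSZ)))
  step 3: S^5(Z)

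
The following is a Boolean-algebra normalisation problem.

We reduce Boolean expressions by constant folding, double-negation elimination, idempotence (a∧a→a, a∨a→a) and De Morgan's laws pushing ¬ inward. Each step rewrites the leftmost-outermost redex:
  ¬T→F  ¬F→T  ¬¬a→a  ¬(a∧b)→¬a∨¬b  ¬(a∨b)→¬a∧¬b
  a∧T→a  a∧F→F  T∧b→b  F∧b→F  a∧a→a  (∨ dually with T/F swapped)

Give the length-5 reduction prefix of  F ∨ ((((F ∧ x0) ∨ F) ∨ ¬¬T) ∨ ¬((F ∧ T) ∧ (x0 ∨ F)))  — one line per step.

  start: F ∨ ((((F ∧ x0) ∨ F) ∨ ¬¬T) ∨ ¬((F ∧ T) ∧ (x0 ∨ F)))
  →1  (((F ∧ x0) ∨ F) ∨ ¬¬T) ∨ ¬((F ∧ T) ∧ (x0 ∨ F))
  →2  ((F ∧ x0) ∨ ¬¬T) ∨ ¬((F ∧ T) ∧ (x0 ∨ F))
  →3  (F ∨ ¬¬T) ∨ ¬((F ∧ T) ∧ (x0 ∨ F))
  →4  ¬¬T ∨ ¬((F ∧ T) ∧ (x0 ∨ F))
  →5  T ∨ ¬((F ∧ T) ∧ (x0 ∨ F))

Answer: after 5 steps: T ∨ ¬((F ∧ T) ∧ (x0 ∨ F))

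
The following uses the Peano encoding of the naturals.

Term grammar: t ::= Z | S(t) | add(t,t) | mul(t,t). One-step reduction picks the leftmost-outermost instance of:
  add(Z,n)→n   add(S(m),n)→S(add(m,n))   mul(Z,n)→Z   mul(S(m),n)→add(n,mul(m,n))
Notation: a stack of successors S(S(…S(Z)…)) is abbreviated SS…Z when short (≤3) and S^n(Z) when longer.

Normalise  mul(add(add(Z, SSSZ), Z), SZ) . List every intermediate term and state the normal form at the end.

  start: mul(add(add(Z, SSSZ), Z), SZ)
  →1  mul(add(SSSZ, Z), SZ)
  →2  mul(S(add(SSZ, Z)), SZ)
  →3  add(SZ, mul(add(SSZ, Z), SZ))
  →4  S(add(Z, mul(add(SSZ, Z), SZ)))
  →5  S(mul(add(SSZ, Z), SZ))
  →6  S(mul(S(add(SZ, Z)), SZ))
  →7  S(add(SZ, mul(add(SZ, Z), SZ)))
  →8  S(S(add(Z, mul(add(SZ, Z), SZ))))
  →9  S(S(mul(add(SZ, Z), SZ)))
  →10  S(S(mul(S(add(Z, Z)), SZ)))
  →11  S(S(add(SZ, mul(add(Z, Z), SZ))))
  →12  S(S(S(add(Z, mul(add(Z, Z), SZ)))))
  →13  S(S(S(mul(add(Z, Z), SZ))))
  →14  S(S(S(mul(Z, SZ))))
  →15  SSSZ

Answer: normal form = SSSZ  (in 15 steps)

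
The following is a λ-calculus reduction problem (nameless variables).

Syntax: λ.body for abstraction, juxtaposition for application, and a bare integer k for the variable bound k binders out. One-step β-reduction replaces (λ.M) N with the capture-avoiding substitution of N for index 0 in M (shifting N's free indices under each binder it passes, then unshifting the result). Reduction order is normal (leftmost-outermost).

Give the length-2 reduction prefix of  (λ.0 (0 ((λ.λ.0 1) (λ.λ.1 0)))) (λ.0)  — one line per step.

  start: (λ.0 (0 ((λ.λ.0 1) (λ.λ.1 0)))) (λ.0)
  [1] (λ.0) ((λ.0) ((λ.λ.0 1) (λ.λ.1 0)))
  [2] (λ.0) ((λ.λ.0 1) (λ.λ.1 0))

Answer: after 2 steps: (λ.0) ((λ.λ.0 1) (λ.λ.1 0))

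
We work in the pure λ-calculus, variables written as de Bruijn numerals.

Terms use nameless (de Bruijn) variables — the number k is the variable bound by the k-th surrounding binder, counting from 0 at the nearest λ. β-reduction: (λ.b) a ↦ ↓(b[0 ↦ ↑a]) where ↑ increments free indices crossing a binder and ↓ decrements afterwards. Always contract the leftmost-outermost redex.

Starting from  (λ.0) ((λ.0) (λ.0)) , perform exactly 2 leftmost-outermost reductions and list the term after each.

  start: (λ.0) ((λ.0) (λ.0))
  step 1: (λ.0) (λ.0)
  step 2: λ.0

Answer: after 2 steps: λ.0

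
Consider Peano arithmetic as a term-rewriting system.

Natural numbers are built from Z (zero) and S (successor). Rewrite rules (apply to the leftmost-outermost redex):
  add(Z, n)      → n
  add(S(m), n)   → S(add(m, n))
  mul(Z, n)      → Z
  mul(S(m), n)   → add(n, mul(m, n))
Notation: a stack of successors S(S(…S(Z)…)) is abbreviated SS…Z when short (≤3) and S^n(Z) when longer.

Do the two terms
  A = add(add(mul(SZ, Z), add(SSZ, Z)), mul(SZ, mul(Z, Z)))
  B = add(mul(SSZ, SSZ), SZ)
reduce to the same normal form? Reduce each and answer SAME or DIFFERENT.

Answer: DIFFERENT — A ⇓ SSZ, B ⇓ S^5(Z)

Reduction:
Term A:
  start: add(add(mul(SZ, Z), add(SSZ, Z)), mul(SZ, mul(Z, Z)))
  →1  add(add(add(Z, mul(Z, Z)), add(SSZ, Z)), mul(SZ, mul(Z, Z)))
  →2  add(add(mul(Z, Z), add(SSZ, Z)), mul(SZ, mul(Z, Z)))
  →3  add(add(Z, add(SSZ, Z)), mul(SZ, mul(Z, Z)))
  →4  add(add(SSZ, Z), mul(SZ, mul(Z, Z)))
  →5  add(S(add(SZ, Z)), mul(SZ, mul(Z, Z)))
  →6  S(add(add(SZ, Z), mul(SZ, mul(Z, Z))))
  →7  S(add(S(add(Z, Z)), mul(SZ, mul(Z, Z))))
  →8  S(S(add(add(Z, Z), mul(SZ, mul(Z, Z)))))
  →9  S(S(add(Z, mul(SZ, mul(Z, Z)))))
  →10  S(S(mul(SZ, mul(Z, Z))))
  →11  S(S(add(mul(Z, Z), mul(Z, mul(Z, Z)))))
  →12  S(S(add(Z, mul(Z, mul(Z, Z)))))
  →13  S(S(mul(Z, mul(Z, Z))))
  →14  SSZ

Term B:
  start: add(mul(SSZ, SSZ), SZ)
  →1  add(add(SSZ, mul(SZ, SSZ)), SZ)
  →2  add(S(add(SZ, mul(SZ, SSZ))), SZ)
  →3  S(add(add(SZ, mul(SZ, SSZ)), SZ))
  →4  S(add(S(add(Z, mul(SZ, SSZ))), SZ))
  →5  S(S(add(add(Z, mul(SZ, SSZ)), SZ)))
  →6  S(S(add(mul(SZ, SSZ), SZ)))
  →7  S(S(add(add(SSZ, mul(Z, SSZ)), SZ)))
  →8  S(S(add(S(add(SZ, mul(Z, SSZ))), SZ)))
  →9  S(S(S(add(add(SZ, mul(Z, SSZ)), SZ))))
  →10  S(S(S(add(S(add(Z, mul(Z, SSZ))), SZ))))
  →11  S(S(S(S(add(add(Z, mul(Z, SSZ)), SZ)))))
  →12  S(S(S(S(add(mul(Z, SSZ), SZ)))))
  →13  S(S(S(S(add(Z, SZ)))))
  →14  S^5(Z)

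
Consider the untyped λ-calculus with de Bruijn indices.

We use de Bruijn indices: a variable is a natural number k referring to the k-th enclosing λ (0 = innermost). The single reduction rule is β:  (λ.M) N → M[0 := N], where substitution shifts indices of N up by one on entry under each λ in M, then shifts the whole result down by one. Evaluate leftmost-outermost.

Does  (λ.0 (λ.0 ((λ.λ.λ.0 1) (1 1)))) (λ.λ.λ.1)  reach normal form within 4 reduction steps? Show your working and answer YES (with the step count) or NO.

  start: (λ.0 (λ.0 ((λ.λ.λ.0 1) (1 1)))) (λ.λ.λ.1)
  [1] (λ.λ.λ.1) (λ.0 ((λ.λ.λ.0 1) ((λ.λ.λ.1) (λ.λ.λ.1))))
  [2] λ.λ.1

Answer: YES — reaches normal form λ.λ.1 in 2 ≤ 4 steps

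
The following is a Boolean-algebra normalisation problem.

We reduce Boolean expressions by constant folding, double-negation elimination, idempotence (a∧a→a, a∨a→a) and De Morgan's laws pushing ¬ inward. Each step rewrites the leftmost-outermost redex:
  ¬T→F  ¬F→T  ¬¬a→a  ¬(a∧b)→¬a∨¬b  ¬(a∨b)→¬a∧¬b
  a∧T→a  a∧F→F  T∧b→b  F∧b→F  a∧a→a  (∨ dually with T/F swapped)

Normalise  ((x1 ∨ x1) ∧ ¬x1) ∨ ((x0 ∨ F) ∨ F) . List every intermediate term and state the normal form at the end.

  start: ((x1 ∨ x1) ∧ ¬x1) ∨ ((x0 ∨ F) ∨ F)
  step 1: (x1 ∧ ¬x1) ∨ ((x0 ∨ F) ∨ F)
  step 2: (x1 ∧ ¬x1) ∨ (x0 ∨ F)
  step 3: (x1 ∧ ¬x1) ∨ x0

Answer: normal form = (x1 ∧ ¬x1) ∨ x0  (in 3 steps)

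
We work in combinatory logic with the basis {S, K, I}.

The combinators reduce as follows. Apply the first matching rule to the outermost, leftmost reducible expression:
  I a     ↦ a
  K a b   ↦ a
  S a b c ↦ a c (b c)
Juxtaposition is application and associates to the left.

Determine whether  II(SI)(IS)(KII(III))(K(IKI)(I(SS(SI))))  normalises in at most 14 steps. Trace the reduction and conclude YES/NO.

Answer: NO — after 14 steps the term is SI(K(IKI)(I(SS(SI)))), not yet normal

Working:
  start: II(SI)(IS)(KII(III))(K(IKI)(I(SS(SI))))
  step 1: I(SI)(IS)(KII(III))(K(IKI)(I(SS(SI))))
  step 2: SI(IS)(KII(III))(K(IKI)(I(SS(SI))))
  step 3: I(KII(III))(IS(KII(III)))(K(IKI)(I(SS(SI))))
  step 4: KII(III)(IS(KII(III)))(K(IKI)(I(SS(SI))))
  step 5: I(III)(IS(KII(III)))(K(IKI)(I(SS(SI))))
  step 6: III(IS(KII(III)))(K(IKI)(I(SS(SI))))
  step 7: II(IS(KII(III)))(K(IKI)(I(SS(SI))))
  step 8: I(IS(KII(III)))(K(IKI)(I(SS(SI))))
  step 9: IS(KII(III))(K(IKI)(I(SS(SI))))
  step 10: S(KII(III))(K(IKI)(I(SS(SI))))
  step 11: S(I(III))(K(IKI)(I(SS(SI))))
  step 12: S(III)(K(IKI)(I(SS(SI))))
  step 13: S(II)(K(IKI)(I(SS(SI))))
  step 14: SI(K(IKI)(I(SS(SI))))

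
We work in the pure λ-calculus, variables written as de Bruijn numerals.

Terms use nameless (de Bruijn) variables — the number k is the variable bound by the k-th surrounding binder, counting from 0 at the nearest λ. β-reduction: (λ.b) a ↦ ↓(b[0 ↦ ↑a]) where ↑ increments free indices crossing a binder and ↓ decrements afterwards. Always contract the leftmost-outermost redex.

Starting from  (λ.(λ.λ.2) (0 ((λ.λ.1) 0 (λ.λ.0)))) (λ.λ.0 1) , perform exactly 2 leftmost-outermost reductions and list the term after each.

Answer: after 2 steps: λ.λ.λ.0 1

Derivation:
  start: (λ.(λ.λ.2) (0 ((λ.λ.1) 0 (λ.λ.0)))) (λ.λ.0 1)
  →1  (λ.λ.λ.λ.0 1) ((λ.λ.0 1) ((λ.λ.1) (λ.λ.0 1) (λ.λ.0)))
  →2  λ.λ.λ.0 1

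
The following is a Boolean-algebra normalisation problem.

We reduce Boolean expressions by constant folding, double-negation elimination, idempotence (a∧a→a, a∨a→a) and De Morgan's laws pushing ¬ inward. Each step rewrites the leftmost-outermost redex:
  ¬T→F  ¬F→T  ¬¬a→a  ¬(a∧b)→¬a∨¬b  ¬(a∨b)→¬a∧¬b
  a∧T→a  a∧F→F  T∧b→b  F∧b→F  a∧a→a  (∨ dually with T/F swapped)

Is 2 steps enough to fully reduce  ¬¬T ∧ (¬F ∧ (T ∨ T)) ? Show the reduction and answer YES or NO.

Answer: NO — after 2 steps the term is ¬F ∧ (T ∨ T), not yet normal

Working:
  start: ¬¬T ∧ (¬F ∧ (T ∨ T))
  step 1: T ∧ (¬F ∧ (T ∨ T))
  step 2: ¬F ∧ (T ∨ T)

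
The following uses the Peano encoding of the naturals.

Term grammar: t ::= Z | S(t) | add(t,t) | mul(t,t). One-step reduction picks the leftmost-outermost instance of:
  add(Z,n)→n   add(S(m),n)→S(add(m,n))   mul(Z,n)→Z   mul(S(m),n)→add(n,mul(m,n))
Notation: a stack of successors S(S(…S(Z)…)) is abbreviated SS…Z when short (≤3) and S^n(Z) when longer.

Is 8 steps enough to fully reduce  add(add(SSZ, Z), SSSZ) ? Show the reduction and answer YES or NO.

Answer: YES — reaches normal form S^5(Z) in 6 ≤ 8 steps

Reduction:
  start: add(add(SSZ, Z), SSSZ)
  →1  add(S(add(SZ, Z)), SSSZ)
  →2  S(add(add(SZ, Z), SSSZ))
  →3  S(add(S(add(Z, Z)), SSSZ))
  →4  S(S(add(add(Z, Z), SSSZ)))
  →5  S(S(add(Z, SSSZ)))
  →6  S^5(Z)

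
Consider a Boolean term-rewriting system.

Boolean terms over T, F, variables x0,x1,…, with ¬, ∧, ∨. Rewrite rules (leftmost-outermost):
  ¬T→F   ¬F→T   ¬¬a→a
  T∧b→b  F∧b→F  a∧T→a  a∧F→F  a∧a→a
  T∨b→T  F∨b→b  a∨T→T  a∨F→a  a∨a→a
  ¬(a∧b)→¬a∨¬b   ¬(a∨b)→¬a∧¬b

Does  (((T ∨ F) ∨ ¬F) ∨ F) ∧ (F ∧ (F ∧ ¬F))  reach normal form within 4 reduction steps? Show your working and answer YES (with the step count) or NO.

Answer: NO — after 4 steps the term is F ∧ (F ∧ ¬F), not yet normal

Working:
  start: (((T ∨ F) ∨ ¬F) ∨ F) ∧ (F ∧ (F ∧ ¬F))
  step 1: ((T ∨ F) ∨ ¬F) ∧ (F ∧ (F ∧ ¬F))
  step 2: (T ∨ ¬F) ∧ (F ∧ (F ∧ ¬F))
  step 3: T ∧ (F ∧ (F ∧ ¬F))
  step 4: F ∧ (F ∧ ¬F)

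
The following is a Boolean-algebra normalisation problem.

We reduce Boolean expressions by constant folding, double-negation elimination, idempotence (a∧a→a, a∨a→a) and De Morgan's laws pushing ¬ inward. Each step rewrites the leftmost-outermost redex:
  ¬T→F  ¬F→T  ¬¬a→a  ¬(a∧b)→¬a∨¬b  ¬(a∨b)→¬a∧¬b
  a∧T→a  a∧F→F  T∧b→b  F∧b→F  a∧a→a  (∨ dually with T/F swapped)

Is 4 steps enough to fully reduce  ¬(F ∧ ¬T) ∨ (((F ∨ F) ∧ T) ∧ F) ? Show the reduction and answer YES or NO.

  start: ¬(F ∧ ¬T) ∨ (((F ∨ F) ∧ T) ∧ F)
  →1  (¬F ∨ ¬¬T) ∨ (((F ∨ F) ∧ T) ∧ F)
  →2  (T ∨ ¬¬T) ∨ (((F ∨ F) ∧ T) ∧ F)
  →3  T ∨ (((F ∨ F) ∧ T) ∧ F)
  →4  T

Answer: YES — reaches normal form T in 4 ≤ 4 steps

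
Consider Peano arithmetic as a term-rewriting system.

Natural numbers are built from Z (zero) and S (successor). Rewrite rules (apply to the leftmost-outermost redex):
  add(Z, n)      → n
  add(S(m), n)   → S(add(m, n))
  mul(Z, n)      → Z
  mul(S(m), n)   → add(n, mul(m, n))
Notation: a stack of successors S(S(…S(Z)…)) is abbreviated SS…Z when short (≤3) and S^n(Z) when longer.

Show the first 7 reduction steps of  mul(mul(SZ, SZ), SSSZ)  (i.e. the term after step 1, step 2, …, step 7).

Answer: after 7 steps: S(S(S(mul(add(Z, mul(Z, SZ)), SSSZ))))

Working:
  start: mul(mul(SZ, SZ), SSSZ)
  step 1: mul(add(SZ, mul(Z, SZ)), SSSZ)
  step 2: mul(S(add(Z, mul(Z, SZ))), SSSZ)
  step 3: add(SSSZ, mul(add(Z, mul(Z, SZ)), SSSZ))
  step 4: S(add(SSZ, mul(add(Z, mul(Z, SZ)), SSSZ)))
  step 5: S(S(add(SZ, mul(add(Z, mul(Z, SZ)), SSSZ))))
  step 6: S(S(S(add(Z, mul(add(Z, mul(Z, SZ)), SSSZ)))))
  step 7: S(S(S(mul(add(Z, mul(Z, SZ)), SSSZ))))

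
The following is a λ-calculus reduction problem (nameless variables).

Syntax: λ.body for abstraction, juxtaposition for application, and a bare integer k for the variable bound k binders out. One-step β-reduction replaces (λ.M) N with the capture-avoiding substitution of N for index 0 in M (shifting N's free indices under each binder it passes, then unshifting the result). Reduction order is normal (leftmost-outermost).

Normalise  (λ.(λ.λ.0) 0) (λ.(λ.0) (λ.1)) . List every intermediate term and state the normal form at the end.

  start: (λ.(λ.λ.0) 0) (λ.(λ.0) (λ.1))
  step 1: (λ.λ.0) (λ.(λ.0) (λ.1))
  step 2: λ.0

Answer: normal form = λ.0  (in 2 steps)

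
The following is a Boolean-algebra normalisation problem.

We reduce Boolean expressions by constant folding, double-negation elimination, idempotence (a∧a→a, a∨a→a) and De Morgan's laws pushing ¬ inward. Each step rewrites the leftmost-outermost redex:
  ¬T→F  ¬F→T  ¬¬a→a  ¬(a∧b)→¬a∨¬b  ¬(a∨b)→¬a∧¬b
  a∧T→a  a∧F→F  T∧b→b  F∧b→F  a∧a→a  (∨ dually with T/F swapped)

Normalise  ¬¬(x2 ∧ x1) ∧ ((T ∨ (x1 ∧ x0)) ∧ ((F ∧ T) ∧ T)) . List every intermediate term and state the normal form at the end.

Answer: normal form = F  (in 6 steps)

Derivation:
  start: ¬¬(x2 ∧ x1) ∧ ((T ∨ (x1 ∧ x0)) ∧ ((F ∧ T) ∧ T))
  →1  (x2 ∧ x1) ∧ ((T ∨ (x1 ∧ x0)) ∧ ((F ∧ T) ∧ T))
  →2  (x2 ∧ x1) ∧ (T ∧ ((F ∧ T) ∧ T))
  →3  (x2 ∧ x1) ∧ ((F ∧ T) ∧ T)
  →4  (x2 ∧ x1) ∧ (F ∧ T)
  →5  (x2 ∧ x1) ∧ F
  →6  F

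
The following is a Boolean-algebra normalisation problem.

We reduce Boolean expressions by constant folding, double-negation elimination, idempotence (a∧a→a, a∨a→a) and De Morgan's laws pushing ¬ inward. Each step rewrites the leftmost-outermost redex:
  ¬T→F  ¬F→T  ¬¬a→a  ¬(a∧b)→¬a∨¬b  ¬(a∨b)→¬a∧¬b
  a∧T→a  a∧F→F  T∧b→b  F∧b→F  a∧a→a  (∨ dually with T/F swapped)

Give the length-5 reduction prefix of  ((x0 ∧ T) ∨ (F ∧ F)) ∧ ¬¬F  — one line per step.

  start: ((x0 ∧ T) ∨ (F ∧ F)) ∧ ¬¬F
  [1] (x0 ∨ (F ∧ F)) ∧ ¬¬F
  [2] (x0 ∨ F) ∧ ¬¬F
  [3] x0 ∧ ¬¬F
  [4] x0 ∧ F
  [5] F

Answer: after 5 steps: F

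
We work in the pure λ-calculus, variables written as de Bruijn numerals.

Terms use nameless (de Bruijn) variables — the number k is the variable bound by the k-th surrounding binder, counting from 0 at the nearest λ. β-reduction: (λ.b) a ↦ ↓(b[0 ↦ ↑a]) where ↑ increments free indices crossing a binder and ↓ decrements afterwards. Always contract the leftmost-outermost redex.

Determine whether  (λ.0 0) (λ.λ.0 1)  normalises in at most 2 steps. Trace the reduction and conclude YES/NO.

Answer: YES — reaches normal form λ.0 (λ.λ.0 1) in 2 ≤ 2 steps

Working:
  start: (λ.0 0) (λ.λ.0 1)
  [1] (λ.λ.0 1) (λ.λ.0 1)
  [2] λ.0 (λ.λ.0 1)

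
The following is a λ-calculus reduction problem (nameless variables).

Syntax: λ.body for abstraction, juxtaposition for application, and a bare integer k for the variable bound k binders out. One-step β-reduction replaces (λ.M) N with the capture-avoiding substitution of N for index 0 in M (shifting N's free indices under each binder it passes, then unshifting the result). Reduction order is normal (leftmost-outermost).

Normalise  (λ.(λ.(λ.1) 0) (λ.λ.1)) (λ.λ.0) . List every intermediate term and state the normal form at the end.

Answer: normal form = λ.λ.1  (in 3 steps)

Working:
  start: (λ.(λ.(λ.1) 0) (λ.λ.1)) (λ.λ.0)
  step 1: (λ.(λ.1) 0) (λ.λ.1)
  step 2: (λ.λ.λ.1) (λ.λ.1)
  step 3: λ.λ.1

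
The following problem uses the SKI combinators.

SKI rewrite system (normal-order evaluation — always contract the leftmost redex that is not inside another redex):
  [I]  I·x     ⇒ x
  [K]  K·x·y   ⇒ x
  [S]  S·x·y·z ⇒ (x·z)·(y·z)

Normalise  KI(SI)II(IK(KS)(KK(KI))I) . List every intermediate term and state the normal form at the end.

  start: KI(SI)II(IK(KS)(KK(KI))I)
  [1] III(IK(KS)(KK(KI))I)
  [2] II(IK(KS)(KK(KI))I)
  [3] I(IK(KS)(KK(KI))I)
  [4] IK(KS)(KK(KI))I
  [5] K(KS)(KK(KI))I
  [6] KSI
  [7] S

Answer: normal form = S  (in 7 steps)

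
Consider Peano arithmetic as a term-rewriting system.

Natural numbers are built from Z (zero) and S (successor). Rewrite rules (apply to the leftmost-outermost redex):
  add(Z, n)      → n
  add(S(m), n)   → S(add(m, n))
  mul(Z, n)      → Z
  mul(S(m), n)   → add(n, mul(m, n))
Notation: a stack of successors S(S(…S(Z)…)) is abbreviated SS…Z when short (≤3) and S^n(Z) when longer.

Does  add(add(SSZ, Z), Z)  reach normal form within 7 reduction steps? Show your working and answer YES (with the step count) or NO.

  start: add(add(SSZ, Z), Z)
  step 1: add(S(add(SZ, Z)), Z)
  step 2: S(add(add(SZ, Z), Z))
  step 3: S(add(S(add(Z, Z)), Z))
  step 4: S(S(add(add(Z, Z), Z)))
  step 5: S(S(add(Z, Z)))
  step 6: SSZ

Answer: YES — reaches normal form SSZ in 6 ≤ 7 steps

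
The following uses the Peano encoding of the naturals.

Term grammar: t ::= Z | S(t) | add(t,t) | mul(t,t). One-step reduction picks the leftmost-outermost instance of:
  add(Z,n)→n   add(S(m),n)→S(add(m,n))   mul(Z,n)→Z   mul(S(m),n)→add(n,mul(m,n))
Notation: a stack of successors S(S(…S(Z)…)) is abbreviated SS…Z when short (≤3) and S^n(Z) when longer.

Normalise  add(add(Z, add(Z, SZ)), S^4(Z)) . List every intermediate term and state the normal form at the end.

  start: add(add(Z, add(Z, SZ)), S^4(Z))
  step 1: add(add(Z, SZ), S^4(Z))
  step 2: add(SZ, S^4(Z))
  step 3: S(add(Z, S^4(Z)))
  step 4: S^5(Z)

Answer: normal form = S^5(Z)  (in 4 steps)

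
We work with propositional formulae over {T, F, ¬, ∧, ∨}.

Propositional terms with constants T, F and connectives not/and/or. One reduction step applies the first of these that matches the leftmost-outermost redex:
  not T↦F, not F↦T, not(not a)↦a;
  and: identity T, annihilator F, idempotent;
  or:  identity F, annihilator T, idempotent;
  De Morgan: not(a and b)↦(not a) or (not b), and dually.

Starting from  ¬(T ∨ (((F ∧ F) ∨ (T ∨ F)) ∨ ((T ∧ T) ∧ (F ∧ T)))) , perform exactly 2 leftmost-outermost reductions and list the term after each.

Answer: after 2 steps: F ∧ ¬(((F ∧ F) ∨ (T ∨ F)) ∨ ((T ∧ T) ∧ (F ∧ T)))

Derivation:
  start: ¬(T ∨ (((F ∧ F) ∨ (T ∨ F)) ∨ ((T ∧ T) ∧ (F ∧ T))))
  step 1: ¬T ∧ ¬(((F ∧ F) ∨ (T ∨ F)) ∨ ((T ∧ T) ∧ (F ∧ T)))
  step 2: F ∧ ¬(((F ∧ F) ∨ (T ∨ F)) ∨ ((T ∧ T) ∧ (F ∧ T)))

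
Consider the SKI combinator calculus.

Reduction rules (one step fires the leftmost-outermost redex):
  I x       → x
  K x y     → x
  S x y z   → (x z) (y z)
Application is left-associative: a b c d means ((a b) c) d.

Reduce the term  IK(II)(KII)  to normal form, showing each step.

  start: IK(II)(KII)
  [1] K(II)(KII)
  [2] II
  [3] I

Answer: normal form = I  (in 3 steps)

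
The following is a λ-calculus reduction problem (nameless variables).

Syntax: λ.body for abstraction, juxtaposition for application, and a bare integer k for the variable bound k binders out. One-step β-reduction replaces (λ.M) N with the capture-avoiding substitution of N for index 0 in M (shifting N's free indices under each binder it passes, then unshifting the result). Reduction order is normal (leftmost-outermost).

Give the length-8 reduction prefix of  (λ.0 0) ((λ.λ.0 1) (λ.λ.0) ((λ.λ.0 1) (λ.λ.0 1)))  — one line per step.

Answer: after 8 steps: (λ.0 (λ.λ.0)) ((λ.λ.0 1) (λ.λ.0 1))

Working:
  start: (λ.0 0) ((λ.λ.0 1) (λ.λ.0) ((λ.λ.0 1) (λ.λ.0 1)))
  step 1: (λ.λ.0 1) (λ.λ.0) ((λ.λ.0 1) (λ.λ.0 1)) ((λ.λ.0 1) (λ.λ.0) ((λ.λ.0 1) (λ.λ.0 1)))
  step 2: (λ.0 (λ.λ.0)) ((λ.λ.0 1) (λ.λ.0 1)) ((λ.λ.0 1) (λ.λ.0) ((λ.λ.0 1) (λ.λ.0 1)))
  step 3: (λ.λ.0 1) (λ.λ.0 1) (λ.λ.0) ((λ.λ.0 1) (λ.λ.0) ((λ.λ.0 1) (λ.λ.0 1)))
  step 4: (λ.0 (λ.λ.0 1)) (λ.λ.0) ((λ.λ.0 1) (λ.λ.0) ((λ.λ.0 1) (λ.λ.0 1)))
  step 5: (λ.λ.0) (λ.λ.0 1) ((λ.λ.0 1) (λ.λ.0) ((λ.λ.0 1) (λ.λ.0 1)))
  step 6: (λ.0) ((λ.λ.0 1) (λ.λ.0) ((λ.λ.0 1) (λ.λ.0 1)))
  step 7: (λ.λ.0 1) (λ.λ.0) ((λ.λ.0 1) (λ.λ.0 1))
  step 8: (λ.0 (λ.λ.0)) ((λ.λ.0 1) (λ.λ.0 1))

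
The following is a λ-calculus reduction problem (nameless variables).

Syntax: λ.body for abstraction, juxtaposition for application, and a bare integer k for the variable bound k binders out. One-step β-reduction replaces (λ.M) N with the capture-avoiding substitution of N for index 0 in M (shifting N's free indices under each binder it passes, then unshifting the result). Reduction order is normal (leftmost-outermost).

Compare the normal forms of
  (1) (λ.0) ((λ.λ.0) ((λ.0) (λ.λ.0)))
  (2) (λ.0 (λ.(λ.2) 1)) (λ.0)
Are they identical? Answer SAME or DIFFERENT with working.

Answer: DIFFERENT — A ⇓ λ.0, B ⇓ λ.λ.0

Derivation:
Term A:
  start: (λ.0) ((λ.λ.0) ((λ.0) (λ.λ.0)))
  →1  (λ.λ.0) ((λ.0) (λ.λ.0))
  →2  λ.0

Term B:
  start: (λ.0 (λ.(λ.2) 1)) (λ.0)
  →1  (λ.0) (λ.(λ.λ.0) (λ.0))
  →2  λ.(λ.λ.0) (λ.0)
  →3  λ.λ.0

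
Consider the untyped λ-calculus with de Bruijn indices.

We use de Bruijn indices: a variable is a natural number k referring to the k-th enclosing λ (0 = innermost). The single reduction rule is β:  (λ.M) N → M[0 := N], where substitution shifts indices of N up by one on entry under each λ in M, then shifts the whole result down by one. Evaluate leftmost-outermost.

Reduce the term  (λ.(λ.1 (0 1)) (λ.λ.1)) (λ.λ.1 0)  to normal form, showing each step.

Answer: normal form = λ.λ.λ.1 0  (in 5 steps)

Derivation:
  start: (λ.(λ.1 (0 1)) (λ.λ.1)) (λ.λ.1 0)
  step 1: (λ.(λ.λ.1 0) (0 (λ.λ.1 0))) (λ.λ.1)
  step 2: (λ.λ.1 0) ((λ.λ.1) (λ.λ.1 0))
  step 3: λ.(λ.λ.1) (λ.λ.1 0) 0
  step 4: λ.(λ.λ.λ.1 0) 0
  step 5: λ.λ.λ.1 0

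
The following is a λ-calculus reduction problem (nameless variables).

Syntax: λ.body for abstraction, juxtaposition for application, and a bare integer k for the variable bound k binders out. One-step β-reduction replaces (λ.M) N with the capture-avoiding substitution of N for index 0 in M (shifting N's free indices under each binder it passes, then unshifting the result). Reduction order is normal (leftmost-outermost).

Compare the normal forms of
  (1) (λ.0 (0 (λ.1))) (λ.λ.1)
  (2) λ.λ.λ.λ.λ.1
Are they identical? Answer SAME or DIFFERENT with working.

Answer: SAME — A ⇓ λ.λ.λ.λ.λ.1, B ⇓ λ.λ.λ.λ.λ.1

Working:
Term A:
  start: (λ.0 (0 (λ.1))) (λ.λ.1)
  →1  (λ.λ.1) ((λ.λ.1) (λ.λ.λ.1))
  →2  λ.(λ.λ.1) (λ.λ.λ.1)
  →3  λ.λ.λ.λ.λ.1

Term B:
  start: λ.λ.λ.λ.λ.1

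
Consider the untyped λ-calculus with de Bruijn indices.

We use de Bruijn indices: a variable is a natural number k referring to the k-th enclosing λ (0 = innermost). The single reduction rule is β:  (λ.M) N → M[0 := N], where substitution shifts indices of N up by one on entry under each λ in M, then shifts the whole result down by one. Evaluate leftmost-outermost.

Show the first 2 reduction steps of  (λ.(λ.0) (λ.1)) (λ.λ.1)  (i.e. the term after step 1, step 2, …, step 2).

Answer: after 2 steps: λ.λ.λ.1

Derivation:
  start: (λ.(λ.0) (λ.1)) (λ.λ.1)
  step 1: (λ.0) (λ.λ.λ.1)
  step 2: λ.λ.λ.1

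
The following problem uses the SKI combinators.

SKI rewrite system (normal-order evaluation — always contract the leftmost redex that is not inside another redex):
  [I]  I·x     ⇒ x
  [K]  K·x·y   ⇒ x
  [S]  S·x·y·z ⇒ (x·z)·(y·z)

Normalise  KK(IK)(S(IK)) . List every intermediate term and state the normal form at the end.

  start: KK(IK)(S(IK))
  [1] K(S(IK))
  [2] K(SK)

Answer: normal form = K(SK)  (in 2 steps)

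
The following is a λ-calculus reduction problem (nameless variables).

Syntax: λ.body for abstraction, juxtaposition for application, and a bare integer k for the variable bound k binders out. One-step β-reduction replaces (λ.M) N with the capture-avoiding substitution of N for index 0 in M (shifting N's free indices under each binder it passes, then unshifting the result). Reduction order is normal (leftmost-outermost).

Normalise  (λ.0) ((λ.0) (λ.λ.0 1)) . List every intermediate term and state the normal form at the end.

  start: (λ.0) ((λ.0) (λ.λ.0 1))
  step 1: (λ.0) (λ.λ.0 1)
  step 2: λ.λ.0 1

Answer: normal form = λ.λ.0 1  (in 2 steps)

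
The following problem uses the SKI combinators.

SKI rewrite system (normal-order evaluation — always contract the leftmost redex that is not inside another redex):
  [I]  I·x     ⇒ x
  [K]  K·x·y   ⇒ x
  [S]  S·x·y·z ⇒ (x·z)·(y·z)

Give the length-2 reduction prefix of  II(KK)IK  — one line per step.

Answer: after 2 steps: KKIK

Reduction:
  start: II(KK)IK
  [1] I(KK)IK
  [2] KKIK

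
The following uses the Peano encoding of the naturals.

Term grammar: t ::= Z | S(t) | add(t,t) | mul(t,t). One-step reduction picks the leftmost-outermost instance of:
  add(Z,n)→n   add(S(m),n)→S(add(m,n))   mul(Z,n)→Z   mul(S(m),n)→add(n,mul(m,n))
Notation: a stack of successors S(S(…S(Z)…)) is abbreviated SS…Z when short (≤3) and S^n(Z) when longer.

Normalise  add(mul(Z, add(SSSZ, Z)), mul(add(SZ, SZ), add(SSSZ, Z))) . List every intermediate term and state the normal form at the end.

Answer: normal form = S^6(Z)  (in 23 steps)

Derivation:
  start: add(mul(Z, add(SSSZ, Z)), mul(add(SZ, SZ), add(SSSZ, Z)))
  →1  add(Z, mul(add(SZ, SZ), add(SSSZ, Z)))
  →2  mul(add(SZ, SZ), add(SSSZ, Z))
  →3  mul(S(add(Z, SZ)), add(SSSZ, Z))
  →4  add(add(SSSZ, Z), mul(add(Z, SZ), add(SSSZ, Z)))
  →5  add(S(add(SSZ, Z)), mul(add(Z, SZ), add(SSSZ, Z)))
  →6  S(add(add(SSZ, Z), mul(add(Z, SZ), add(SSSZ, Z))))
  →7  S(add(S(add(SZ, Z)), mul(add(Z, SZ), add(SSSZ, Z))))
  →8  S(S(add(add(SZ, Z), mul(add(Z, SZ), add(SSSZ, Z)))))
  →9  S(S(add(S(add(Z, Z)), mul(add(Z, SZ), add(SSSZ, Z)))))
  →10  S(S(S(add(add(Z, Z), mul(add(Z, SZ), add(SSSZ, Z))))))
  →11  S(S(S(add(Z, mul(add(Z, SZ), add(SSSZ, Z))))))
  →12  S(S(S(mul(add(Z, SZ), add(SSSZ, Z)))))
  →13  S(S(S(mul(SZ, add(SSSZ, Z)))))
  →14  S(S(S(add(add(SSSZ, Z), mul(Z, add(SSSZ, Z))))))
  →15  S(S(S(add(S(add(SSZ, Z)), mul(Z, add(SSSZ, Z))))))
  →16  S(S(S(S(add(add(SSZ, Z), mul(Z, add(SSSZ, Z)))))))
  →17  S(S(S(S(add(S(add(SZ, Z)), mul(Z, add(SSSZ, Z)))))))
  →18  S(S(S(S(S(add(add(SZ, Z), mul(Z, add(SSSZ, Z))))))))
  →19  S(S(S(S(S(add(S(add(Z, Z)), mul(Z, add(SSSZ, Z))))))))
  →20  S(S(S(S(S(S(add(add(Z, Z), mul(Z, add(SSSZ, Z)))))))))
  →21  S(S(S(S(S(S(add(Z, mul(Z, add(SSSZ, Z)))))))))
  →22  S(S(S(S(S(S(mul(Z, add(SSSZ, Z))))))))
  →23  S^6(Z)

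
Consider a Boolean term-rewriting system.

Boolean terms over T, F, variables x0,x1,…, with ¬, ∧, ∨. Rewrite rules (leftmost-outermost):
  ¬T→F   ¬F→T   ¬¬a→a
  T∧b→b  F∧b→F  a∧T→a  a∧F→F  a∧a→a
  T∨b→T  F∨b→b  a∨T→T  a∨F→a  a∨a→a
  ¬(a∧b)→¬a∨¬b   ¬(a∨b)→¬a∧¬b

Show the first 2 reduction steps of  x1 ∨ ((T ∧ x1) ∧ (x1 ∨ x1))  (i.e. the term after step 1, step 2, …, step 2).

Answer: after 2 steps: x1 ∨ (x1 ∧ x1)

Reduction:
  start: x1 ∨ ((T ∧ x1) ∧ (x1 ∨ x1))
  step 1: x1 ∨ (x1 ∧ (x1 ∨ x1))
  step 2: x1 ∨ (x1 ∧ x1)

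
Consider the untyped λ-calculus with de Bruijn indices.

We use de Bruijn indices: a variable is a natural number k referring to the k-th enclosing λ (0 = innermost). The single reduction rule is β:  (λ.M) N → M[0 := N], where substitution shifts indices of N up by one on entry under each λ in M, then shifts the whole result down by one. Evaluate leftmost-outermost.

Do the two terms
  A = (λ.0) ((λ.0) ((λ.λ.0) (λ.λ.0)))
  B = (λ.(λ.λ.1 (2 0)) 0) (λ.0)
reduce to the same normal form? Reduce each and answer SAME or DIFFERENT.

Term A:
  start: (λ.0) ((λ.0) ((λ.λ.0) (λ.λ.0)))
  step 1: (λ.0) ((λ.λ.0) (λ.λ.0))
  step 2: (λ.λ.0) (λ.λ.0)
  step 3: λ.0

Term B:
  start: (λ.(λ.λ.1 (2 0)) 0) (λ.0)
  step 1: (λ.λ.1 ((λ.0) 0)) (λ.0)
  step 2: λ.(λ.0) ((λ.0) 0)
  step 3: λ.(λ.0) 0
  step 4: λ.0

Answer: SAME — A ⇓ λ.0, B ⇓ λ.0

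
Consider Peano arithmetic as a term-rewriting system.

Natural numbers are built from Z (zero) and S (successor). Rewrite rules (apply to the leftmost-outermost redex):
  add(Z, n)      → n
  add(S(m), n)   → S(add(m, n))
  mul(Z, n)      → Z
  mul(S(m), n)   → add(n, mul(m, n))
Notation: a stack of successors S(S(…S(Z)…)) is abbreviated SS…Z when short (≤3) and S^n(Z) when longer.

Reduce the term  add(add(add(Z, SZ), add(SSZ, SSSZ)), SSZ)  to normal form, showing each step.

  start: add(add(add(Z, SZ), add(SSZ, SSSZ)), SSZ)
  step 1: add(add(SZ, add(SSZ, SSSZ)), SSZ)
  step 2: add(S(add(Z, add(SSZ, SSSZ))), SSZ)
  step 3: S(add(add(Z, add(SSZ, SSSZ)), SSZ))
  step 4: S(add(add(SSZ, SSSZ), SSZ))
  step 5: S(add(S(add(SZ, SSSZ)), SSZ))
  step 6: S(S(add(add(SZ, SSSZ), SSZ)))
  step 7: S(S(add(S(add(Z, SSSZ)), SSZ)))
  step 8: S(S(S(add(add(Z, SSSZ), SSZ))))
  step 9: S(S(S(add(SSSZ, SSZ))))
  step 10: S(S(S(S(add(SSZ, SSZ)))))
  step 11: S(S(S(S(S(add(SZ, SSZ))))))
  step 12: S(S(S(S(S(S(add(Z, SSZ)))))))
  step 13: S^8(Z)

Answer: normal form = S^8(Z)  (in 13 steps)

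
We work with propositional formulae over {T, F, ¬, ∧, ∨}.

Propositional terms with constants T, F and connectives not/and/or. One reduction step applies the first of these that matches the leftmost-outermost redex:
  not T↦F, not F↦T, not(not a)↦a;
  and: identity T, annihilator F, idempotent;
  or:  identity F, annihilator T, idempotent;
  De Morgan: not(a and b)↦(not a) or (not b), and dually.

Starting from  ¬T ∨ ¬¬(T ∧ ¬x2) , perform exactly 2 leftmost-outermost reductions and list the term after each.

Answer: after 2 steps: ¬¬(T ∧ ¬x2)

Working:
  start: ¬T ∨ ¬¬(T ∧ ¬x2)
  →1  F ∨ ¬¬(T ∧ ¬x2)
  →2  ¬¬(T ∧ ¬x2)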